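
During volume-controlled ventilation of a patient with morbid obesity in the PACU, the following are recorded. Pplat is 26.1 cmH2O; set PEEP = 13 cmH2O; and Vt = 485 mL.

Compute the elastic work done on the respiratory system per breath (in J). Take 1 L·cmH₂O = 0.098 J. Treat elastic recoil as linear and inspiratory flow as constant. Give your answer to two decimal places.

Elastic work ≈ ½ × (Pplat − PEEP) × Vt = 0.5 × (26.1 − 13) × 0.485 L = 0.5 × 13.1 × 0.485 = 3.177 L·cmH2O.
× 0.098 J/(L·cmH2O) → 0.3113 J.

0.31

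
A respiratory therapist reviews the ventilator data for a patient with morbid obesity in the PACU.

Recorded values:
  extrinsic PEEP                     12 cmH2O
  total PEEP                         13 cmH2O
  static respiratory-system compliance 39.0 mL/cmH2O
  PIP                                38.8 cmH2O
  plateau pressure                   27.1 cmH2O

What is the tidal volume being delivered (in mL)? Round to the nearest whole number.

End-expiratory occlusion gives total PEEP = 13 cmH2O (intrinsic PEEP = 13 − 12 = 1). Use total PEEP for the elastic gradient.
Vt = Cstat × (Pplat − PEEPtotal) = 39.0 × (27.1 − 13) = 39.0 × 14.1 = 549.9 mL.

550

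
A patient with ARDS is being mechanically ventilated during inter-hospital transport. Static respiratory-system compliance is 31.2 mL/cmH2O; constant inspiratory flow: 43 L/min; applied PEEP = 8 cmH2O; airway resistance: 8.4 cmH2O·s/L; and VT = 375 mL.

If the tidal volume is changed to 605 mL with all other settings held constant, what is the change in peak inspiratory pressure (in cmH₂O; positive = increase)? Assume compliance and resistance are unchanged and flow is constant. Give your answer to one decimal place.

7.4

PIP = Vt/C + R·V̇ + PEEP (constant-flow equation of motion).
Only the elastic term changes: ΔPIP = ΔVt / C = (605 − 375) / 31.2 = 7.372 cmH2O.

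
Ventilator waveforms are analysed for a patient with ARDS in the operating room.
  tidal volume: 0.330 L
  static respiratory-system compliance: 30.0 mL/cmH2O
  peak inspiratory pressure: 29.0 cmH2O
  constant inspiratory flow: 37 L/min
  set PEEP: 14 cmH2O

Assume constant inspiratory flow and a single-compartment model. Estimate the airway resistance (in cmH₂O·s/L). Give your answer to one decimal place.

6.5

Flow: 37 L/min ÷ 60 = 0.6167 L/s.
Equation of motion (constant flow): PIP = Vt/C + R·V̇ + PEEP.
R·V̇ = PIP − Vt/C − PEEP = 29.0 − 330/30.0 − 14 = 29.0 − 11.0 − 14 = 4.0 cmH2O.
R = 4.0 / 0.6167 = 6.486 cmH2O·s/L.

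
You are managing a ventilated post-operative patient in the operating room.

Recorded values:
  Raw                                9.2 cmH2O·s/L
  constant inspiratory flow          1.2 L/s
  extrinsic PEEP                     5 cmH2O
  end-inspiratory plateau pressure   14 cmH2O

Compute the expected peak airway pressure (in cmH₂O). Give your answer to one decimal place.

25.0

PIP = Pplat + Raw × flow = 14 + 9.2 × 1.2 = 14 + 11.04 = 25.04 cmH2O.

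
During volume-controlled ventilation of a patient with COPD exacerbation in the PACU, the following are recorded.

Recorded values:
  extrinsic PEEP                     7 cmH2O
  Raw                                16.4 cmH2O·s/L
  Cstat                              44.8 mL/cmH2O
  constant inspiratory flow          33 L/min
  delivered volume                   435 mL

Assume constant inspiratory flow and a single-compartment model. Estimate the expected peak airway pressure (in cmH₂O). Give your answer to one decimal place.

25.7

Flow: 33 L/min ÷ 60 = 0.55 L/s.
Equation of motion (constant flow): PIP = Vt/C + R·V̇ + PEEP.
PIP = 435/44.8 + 16.4×0.55 + 7 = 9.71 + 9.02 + 7 = 25.73 cmH2O.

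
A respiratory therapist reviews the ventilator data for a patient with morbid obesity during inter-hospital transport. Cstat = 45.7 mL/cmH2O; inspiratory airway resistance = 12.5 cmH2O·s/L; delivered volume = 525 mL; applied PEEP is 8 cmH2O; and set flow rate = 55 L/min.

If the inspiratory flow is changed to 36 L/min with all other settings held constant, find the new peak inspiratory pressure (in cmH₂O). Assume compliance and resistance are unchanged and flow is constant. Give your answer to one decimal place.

Flow: 55 L/min ÷ 60 = 0.9167 L/s.
New flow: 36 L/min ÷ 60 = 0.6 L/s.
PIP = Vt/C + R·V̇ + PEEP (constant-flow equation of motion).
Only the resistive term changes: ΔPIP = R × ΔV̇ = 12.5 × (0.6 − 0.9167) = 12.5 × -0.3167 = -3.959 cmH2O.
Original PIP = 525/45.7 + 12.5×0.9167 + 8 = 30.947 cmH2O; new PIP = 30.947 + (-3.959) = 26.988 cmH2O.

27.0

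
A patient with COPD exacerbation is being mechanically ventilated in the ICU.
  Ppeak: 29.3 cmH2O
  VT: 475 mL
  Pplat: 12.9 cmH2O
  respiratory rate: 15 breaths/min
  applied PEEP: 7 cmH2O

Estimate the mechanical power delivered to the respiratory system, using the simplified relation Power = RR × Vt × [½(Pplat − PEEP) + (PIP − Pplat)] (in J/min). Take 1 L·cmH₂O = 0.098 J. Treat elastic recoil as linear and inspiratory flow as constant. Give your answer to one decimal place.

13.5

Per-breath work = Vt × [½(Pplat−PEEP) + (PIP−Pplat)] = 0.475 × [0.5×5.9 + 16.4] = 0.475 × 19.35 = 9.191 L·cmH2O.
Power = 15 × 9.191 = 137.87 L·cmH2O/min.
× 0.098 J/(L·cmH2O) → 13.511 J/min.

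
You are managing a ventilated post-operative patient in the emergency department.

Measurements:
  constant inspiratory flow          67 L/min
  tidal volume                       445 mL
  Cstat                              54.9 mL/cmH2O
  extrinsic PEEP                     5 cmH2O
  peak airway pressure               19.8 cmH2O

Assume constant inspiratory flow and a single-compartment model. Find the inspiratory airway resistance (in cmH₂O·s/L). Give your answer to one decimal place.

Flow: 67 L/min ÷ 60 = 1.1167 L/s.
Equation of motion (constant flow): PIP = Vt/C + R·V̇ + PEEP.
R·V̇ = PIP − Vt/C − PEEP = 19.8 − 445/54.9 − 5 = 19.8 − 8.106 − 5 = 6.694 cmH2O.
R = 6.694 / 1.1167 = 5.994 cmH2O·s/L.

6.0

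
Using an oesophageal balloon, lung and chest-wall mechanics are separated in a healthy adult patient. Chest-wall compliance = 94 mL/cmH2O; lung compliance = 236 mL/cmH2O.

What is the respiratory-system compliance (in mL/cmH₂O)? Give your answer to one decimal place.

67.2

Lung and chest wall are elastances in series: 1/Crs = 1/CL + 1/Ccw.
1/Crs = 1/236 + 1/94 = 0.01488.
Crs = 67.204 mL/cmH2O.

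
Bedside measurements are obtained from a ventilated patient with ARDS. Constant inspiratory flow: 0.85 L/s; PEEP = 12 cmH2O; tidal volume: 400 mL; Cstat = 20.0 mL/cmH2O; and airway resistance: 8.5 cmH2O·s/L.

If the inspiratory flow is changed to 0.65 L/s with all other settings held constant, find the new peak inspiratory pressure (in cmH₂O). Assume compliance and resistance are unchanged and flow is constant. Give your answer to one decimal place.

37.5

PIP = Vt/C + R·V̇ + PEEP (constant-flow equation of motion).
Only the resistive term changes: ΔPIP = R × ΔV̇ = 8.5 × (0.65 − 0.85) = 8.5 × -0.2 = -1.7 cmH2O.
Original PIP = 400/20.0 + 8.5×0.85 + 12 = 39.225 cmH2O; new PIP = 39.225 + (-1.7) = 37.525 cmH2O.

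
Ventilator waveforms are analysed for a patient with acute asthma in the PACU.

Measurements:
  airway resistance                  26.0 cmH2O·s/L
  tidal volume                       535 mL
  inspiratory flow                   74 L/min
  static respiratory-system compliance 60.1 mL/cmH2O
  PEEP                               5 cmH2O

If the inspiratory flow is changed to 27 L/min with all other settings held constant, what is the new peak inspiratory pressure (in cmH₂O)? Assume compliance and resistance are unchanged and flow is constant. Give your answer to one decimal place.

Flow: 74 L/min ÷ 60 = 1.2333 L/s.
New flow: 27 L/min ÷ 60 = 0.45 L/s.
PIP = Vt/C + R·V̇ + PEEP (constant-flow equation of motion).
Only the resistive term changes: ΔPIP = R × ΔV̇ = 26.0 × (0.45 − 1.2333) = 26.0 × -0.7833 = -20.366 cmH2O.
Original PIP = 535/60.1 + 26.0×1.2333 + 5 = 45.968 cmH2O; new PIP = 45.968 + (-20.366) = 25.602 cmH2O.

25.6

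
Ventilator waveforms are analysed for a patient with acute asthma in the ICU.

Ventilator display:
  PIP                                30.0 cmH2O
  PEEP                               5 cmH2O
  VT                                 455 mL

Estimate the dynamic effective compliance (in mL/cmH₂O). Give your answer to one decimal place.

Dynamic compliance = Vt / (PIP − PEEP) = 455 / (30.0 − 5) = 455 / 25.0 = 18.2 mL/cmH2O.

18.2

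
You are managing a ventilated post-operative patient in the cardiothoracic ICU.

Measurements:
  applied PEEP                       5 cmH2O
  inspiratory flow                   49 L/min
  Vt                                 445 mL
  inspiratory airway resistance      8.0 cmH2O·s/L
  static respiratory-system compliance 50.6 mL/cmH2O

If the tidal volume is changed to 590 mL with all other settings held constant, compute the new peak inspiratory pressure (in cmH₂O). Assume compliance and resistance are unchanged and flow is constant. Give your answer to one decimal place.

Flow: 49 L/min ÷ 60 = 0.8167 L/s.
PIP = Vt/C + R·V̇ + PEEP (constant-flow equation of motion).
Only the elastic term changes: ΔPIP = ΔVt / C = (590 − 445) / 50.6 = 2.866 cmH2O.
Original PIP = 445/50.6 + 8.0×0.8167 + 5 = 20.328 cmH2O; new PIP = 20.328 + (2.866) = 23.194 cmH2O.

23.2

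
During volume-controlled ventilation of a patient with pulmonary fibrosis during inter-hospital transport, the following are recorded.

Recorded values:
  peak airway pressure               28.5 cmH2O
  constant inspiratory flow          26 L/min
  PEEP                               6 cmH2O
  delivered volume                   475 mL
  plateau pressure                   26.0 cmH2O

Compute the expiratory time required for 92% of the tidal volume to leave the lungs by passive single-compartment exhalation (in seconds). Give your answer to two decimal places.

0.35

Flow: 26 L/min ÷ 60 = 0.4333 L/s.
R = (PIP − Pplat)/V̇ = (28.5 − 26.0) / 0.4333 = 2.5/0.4333 = 5.77 cmH2O·s/L.
C = Vt/(Pplat − PEEP) = 475.0 / (26.0 − 6) = 475.0/20.0 = 23.75 mL/cmH2O.
τ = R × C = 5.77 × 0.02375 L/cmH2O = 0.137 s.
t = −τ·ln(1 − 0.92) = −0.137·ln(0.08) = 0.346 s.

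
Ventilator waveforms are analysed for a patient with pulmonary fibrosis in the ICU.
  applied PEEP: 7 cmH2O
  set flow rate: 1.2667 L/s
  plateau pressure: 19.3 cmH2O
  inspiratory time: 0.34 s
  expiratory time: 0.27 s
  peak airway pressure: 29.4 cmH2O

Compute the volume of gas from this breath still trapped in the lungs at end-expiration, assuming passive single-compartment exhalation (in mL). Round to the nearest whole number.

Vt = flow × Ti = 1.2667 L/s × 0.34 s × 1000 mL/L = 430.68 mL.
R = (PIP − Pplat)/V̇ = (29.4 − 19.3) / 1.2667 = 10.1/1.2667 = 7.973 cmH2O·s/L.
C = Vt/(Pplat − PEEP) = 430.68 / (19.3 − 7) = 430.68/12.3 = 35.015 mL/cmH2O.
τ = R × C = 7.973 × 0.03502 L/cmH2O = 0.2792 s.
Fraction remaining = e^(−Te/τ) = e^(−0.27/0.2792) = 0.3802.
Trapped volume = 430.68 × 0.3802 = 163.74 mL.

164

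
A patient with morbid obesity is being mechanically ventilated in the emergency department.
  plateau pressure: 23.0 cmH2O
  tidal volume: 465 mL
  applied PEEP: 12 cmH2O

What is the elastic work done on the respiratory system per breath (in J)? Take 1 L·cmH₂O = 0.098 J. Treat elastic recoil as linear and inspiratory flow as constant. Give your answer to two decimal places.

0.25

Elastic work ≈ ½ × (Pplat − PEEP) × Vt = 0.5 × (23.0 − 12) × 0.465 L = 0.5 × 11.0 × 0.465 = 2.558 L·cmH2O.
× 0.098 J/(L·cmH2O) → 0.2507 J.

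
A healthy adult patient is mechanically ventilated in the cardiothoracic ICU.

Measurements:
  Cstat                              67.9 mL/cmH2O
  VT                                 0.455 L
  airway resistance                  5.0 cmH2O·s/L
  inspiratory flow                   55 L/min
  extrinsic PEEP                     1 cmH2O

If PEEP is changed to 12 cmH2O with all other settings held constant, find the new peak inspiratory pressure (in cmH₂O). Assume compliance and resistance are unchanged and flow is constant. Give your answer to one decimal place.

Flow: 55 L/min ÷ 60 = 0.9167 L/s.
PIP = Vt/C + R·V̇ + PEEP (constant-flow equation of motion).
Only the baseline term changes: ΔPIP = ΔPEEP = 12 − 1 = 11.0 cmH2O.
Original PIP = 455/67.9 + 5.0×0.9167 + 1 = 12.285 cmH2O; new PIP = 12.285 + (11.0) = 23.285 cmH2O.

23.3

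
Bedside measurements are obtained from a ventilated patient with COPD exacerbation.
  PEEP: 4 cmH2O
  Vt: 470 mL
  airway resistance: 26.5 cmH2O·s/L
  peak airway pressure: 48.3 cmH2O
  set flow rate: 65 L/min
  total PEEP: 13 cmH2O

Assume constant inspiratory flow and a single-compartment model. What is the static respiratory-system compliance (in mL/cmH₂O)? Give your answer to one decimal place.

Flow: 65 L/min ÷ 60 = 1.0833 L/s.
Total PEEP = 13 cmH2O (set 4 + intrinsic 9); this is the baseline alveolar pressure.
Equation of motion (constant flow): PIP = Vt/C + R·V̇ + PEEP.
Vt/C = PIP − R·V̇ − PEEP = 48.3 − 26.5×1.0833 − 13 = 48.3 − 28.707 − 13 = 6.593 cmH2O.
C = Vt / 6.593 = 470 / 6.593 = 71.288 mL/cmH2O.

71.3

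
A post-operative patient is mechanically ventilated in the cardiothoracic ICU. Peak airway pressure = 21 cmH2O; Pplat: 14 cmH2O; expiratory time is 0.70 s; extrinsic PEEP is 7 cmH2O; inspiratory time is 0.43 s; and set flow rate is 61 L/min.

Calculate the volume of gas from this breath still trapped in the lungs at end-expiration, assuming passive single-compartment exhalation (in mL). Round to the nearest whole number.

Flow: 61 L/min ÷ 60 = 1.0167 L/s.
Vt = flow × Ti = 1.0167 L/s × 0.43 s × 1000 mL/L = 437.18 mL.
R = (PIP − Pplat)/V̇ = (21 − 14) / 1.0167 = 7.0/1.0167 = 6.885 cmH2O·s/L.
C = Vt/(Pplat − PEEP) = 437.18 / (14 − 7) = 437.18/7.0 = 62.454 mL/cmH2O.
τ = R × C = 6.885 × 0.06245 L/cmH2O = 0.43 s.
Fraction remaining = e^(−Te/τ) = e^(−0.70/0.43) = 0.1963.
Trapped volume = 437.18 × 0.1963 = 85.818 mL.

86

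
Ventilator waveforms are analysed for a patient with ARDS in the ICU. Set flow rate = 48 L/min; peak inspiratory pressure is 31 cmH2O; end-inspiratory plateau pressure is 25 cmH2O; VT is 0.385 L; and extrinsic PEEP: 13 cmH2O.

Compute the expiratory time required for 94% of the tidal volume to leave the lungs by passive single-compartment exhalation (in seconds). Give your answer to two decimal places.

Flow: 48 L/min ÷ 60 = 0.8 L/s.
R = (PIP − Pplat)/V̇ = (31 − 25) / 0.8 = 6.0/0.8 = 7.5 cmH2O·s/L.
C = Vt/(Pplat − PEEP) = 385.0 / (25 − 13) = 385.0/12.0 = 32.083 mL/cmH2O.
τ = R × C = 7.5 × 0.03208 L/cmH2O = 0.2406 s.
t = −τ·ln(1 − 0.94) = −0.2406·ln(0.06) = 0.6769 s.

0.68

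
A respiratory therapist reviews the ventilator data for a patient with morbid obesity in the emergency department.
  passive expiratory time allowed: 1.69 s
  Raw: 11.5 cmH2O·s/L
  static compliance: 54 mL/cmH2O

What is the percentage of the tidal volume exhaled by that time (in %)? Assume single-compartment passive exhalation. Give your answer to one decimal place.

93.4

τ = R × C = 11.5 × 54 mL/cmH2O = 11.5 × 0.054 L/cmH2O = 0.621 s.
Passive exhalation: V(t)/V₀ = e^(−t/τ) = e^(−1.69/0.621) = 0.06578.
Fraction exhaled = 1 − 0.06578 = 0.9342 → 93.42%.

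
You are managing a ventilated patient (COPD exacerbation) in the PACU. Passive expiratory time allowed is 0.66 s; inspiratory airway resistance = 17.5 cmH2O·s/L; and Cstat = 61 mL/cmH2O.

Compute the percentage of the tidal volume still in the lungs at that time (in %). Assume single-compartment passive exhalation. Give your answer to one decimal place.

τ = R × C = 17.5 × 61 mL/cmH2O = 17.5 × 0.061 L/cmH2O = 1.068 s.
Passive exhalation: V(t)/V₀ = e^(−t/τ) = e^(−0.66/1.068) = 0.539.
Fraction remaining = 0.539 → 53.9%.

53.9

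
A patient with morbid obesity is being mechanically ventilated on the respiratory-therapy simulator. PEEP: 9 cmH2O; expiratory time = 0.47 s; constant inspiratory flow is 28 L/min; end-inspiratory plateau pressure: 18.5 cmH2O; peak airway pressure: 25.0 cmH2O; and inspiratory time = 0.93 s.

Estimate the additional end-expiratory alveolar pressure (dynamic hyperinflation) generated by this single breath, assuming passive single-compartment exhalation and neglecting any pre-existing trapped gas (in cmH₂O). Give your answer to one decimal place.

Flow: 28 L/min ÷ 60 = 0.4667 L/s.
Vt = flow × Ti = 0.4667 L/s × 0.93 s × 1000 mL/L = 434.03 mL.
R = (PIP − Pplat)/V̇ = (25.0 − 18.5) / 0.4667 = 6.5/0.4667 = 13.928 cmH2O·s/L.
C = Vt/(Pplat − PEEP) = 434.03 / (18.5 − 9) = 434.03/9.5 = 45.687 mL/cmH2O.
τ = R × C = 13.928 × 0.04569 L/cmH2O = 0.6364 s.
Fraction remaining = e^(−Te/τ) = e^(−0.47/0.6364) = 0.4778; trapped volume = 434.03 × 0.4778 = 207.38 mL.
Additional alveolar pressure from trapping ≈ V_trapped / C = 207.38 / 45.687 = 4.539 cmH2O.

4.5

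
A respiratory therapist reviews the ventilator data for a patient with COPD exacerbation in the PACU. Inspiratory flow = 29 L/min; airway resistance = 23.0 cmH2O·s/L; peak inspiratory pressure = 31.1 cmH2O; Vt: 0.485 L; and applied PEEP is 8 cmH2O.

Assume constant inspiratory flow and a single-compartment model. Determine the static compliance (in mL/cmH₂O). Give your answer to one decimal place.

Flow: 29 L/min ÷ 60 = 0.4833 L/s.
Equation of motion (constant flow): PIP = Vt/C + R·V̇ + PEEP.
Vt/C = PIP − R·V̇ − PEEP = 31.1 − 23.0×0.4833 − 8 = 31.1 − 11.116 − 8 = 11.984 cmH2O.
C = Vt / 11.984 = 485 / 11.984 = 40.471 mL/cmH2O.

40.5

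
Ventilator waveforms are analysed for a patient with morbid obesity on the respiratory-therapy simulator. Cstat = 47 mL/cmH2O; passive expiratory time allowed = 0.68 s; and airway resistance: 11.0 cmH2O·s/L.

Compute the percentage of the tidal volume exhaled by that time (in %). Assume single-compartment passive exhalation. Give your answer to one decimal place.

73.2

τ = R × C = 11.0 × 47 mL/cmH2O = 11.0 × 0.047 L/cmH2O = 0.517 s.
Passive exhalation: V(t)/V₀ = e^(−t/τ) = e^(−0.68/0.517) = 0.2684.
Fraction exhaled = 1 − 0.2684 = 0.7316 → 73.16%.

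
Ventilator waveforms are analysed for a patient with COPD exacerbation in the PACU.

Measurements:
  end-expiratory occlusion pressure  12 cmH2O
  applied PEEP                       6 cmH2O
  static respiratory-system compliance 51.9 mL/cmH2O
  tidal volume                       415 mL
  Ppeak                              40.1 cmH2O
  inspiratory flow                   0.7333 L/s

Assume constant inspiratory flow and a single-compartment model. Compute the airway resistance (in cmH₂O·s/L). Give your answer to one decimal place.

27.4

Total PEEP = 12 cmH2O (set 6 + intrinsic 6); this is the baseline alveolar pressure.
Equation of motion (constant flow): PIP = Vt/C + R·V̇ + PEEP.
R·V̇ = PIP − Vt/C − PEEP = 40.1 − 415/51.9 − 12 = 40.1 − 7.996 − 12 = 20.104 cmH2O.
R = 20.104 / 0.7333 = 27.416 cmH2O·s/L.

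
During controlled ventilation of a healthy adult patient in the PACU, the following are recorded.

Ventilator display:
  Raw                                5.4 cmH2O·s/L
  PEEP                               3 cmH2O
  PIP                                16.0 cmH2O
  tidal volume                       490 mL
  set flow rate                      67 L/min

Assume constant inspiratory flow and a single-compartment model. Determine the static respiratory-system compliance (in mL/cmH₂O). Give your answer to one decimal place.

70.3

Flow: 67 L/min ÷ 60 = 1.1167 L/s.
Equation of motion (constant flow): PIP = Vt/C + R·V̇ + PEEP.
Vt/C = PIP − R·V̇ − PEEP = 16.0 − 5.4×1.1167 − 3 = 16.0 − 6.03 − 3 = 6.97 cmH2O.
C = Vt / 6.97 = 490 / 6.97 = 70.301 mL/cmH2O.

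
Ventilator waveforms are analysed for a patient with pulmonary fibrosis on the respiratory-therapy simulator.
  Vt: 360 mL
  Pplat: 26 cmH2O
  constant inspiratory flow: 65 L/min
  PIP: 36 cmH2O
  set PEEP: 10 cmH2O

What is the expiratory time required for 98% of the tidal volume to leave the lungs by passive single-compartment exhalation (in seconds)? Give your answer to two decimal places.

Flow: 65 L/min ÷ 60 = 1.0833 L/s.
R = (PIP − Pplat)/V̇ = (36 − 26) / 1.0833 = 10.0/1.0833 = 9.231 cmH2O·s/L.
C = Vt/(Pplat − PEEP) = 360.0 / (26 − 10) = 360.0/16.0 = 22.5 mL/cmH2O.
τ = R × C = 9.231 × 0.0225 L/cmH2O = 0.2077 s.
t = −τ·ln(1 − 0.98) = −0.2077·ln(0.02) = 0.8125 s.

0.81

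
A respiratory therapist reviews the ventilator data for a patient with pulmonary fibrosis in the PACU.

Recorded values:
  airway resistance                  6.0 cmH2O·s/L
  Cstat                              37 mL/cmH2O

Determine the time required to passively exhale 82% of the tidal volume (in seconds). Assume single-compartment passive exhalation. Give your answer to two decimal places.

0.38

τ = R × C = 6.0 × 37 mL/cmH2O = 6.0 × 0.037 L/cmH2O = 0.222 s.
Exhaled fraction f = 1 − e^(−t/τ) → t = −τ·ln(1 − f) = −0.222·ln(0.18) = 0.3807 s.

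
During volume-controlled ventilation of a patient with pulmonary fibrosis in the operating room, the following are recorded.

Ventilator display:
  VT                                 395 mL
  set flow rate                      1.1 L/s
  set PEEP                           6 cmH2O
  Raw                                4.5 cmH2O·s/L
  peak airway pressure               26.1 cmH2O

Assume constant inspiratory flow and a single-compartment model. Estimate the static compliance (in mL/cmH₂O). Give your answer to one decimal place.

Equation of motion (constant flow): PIP = Vt/C + R·V̇ + PEEP.
Vt/C = PIP − R·V̇ − PEEP = 26.1 − 4.5×1.1 − 6 = 26.1 − 4.95 − 6 = 15.15 cmH2O.
C = Vt / 15.15 = 395 / 15.15 = 26.073 mL/cmH2O.

26.1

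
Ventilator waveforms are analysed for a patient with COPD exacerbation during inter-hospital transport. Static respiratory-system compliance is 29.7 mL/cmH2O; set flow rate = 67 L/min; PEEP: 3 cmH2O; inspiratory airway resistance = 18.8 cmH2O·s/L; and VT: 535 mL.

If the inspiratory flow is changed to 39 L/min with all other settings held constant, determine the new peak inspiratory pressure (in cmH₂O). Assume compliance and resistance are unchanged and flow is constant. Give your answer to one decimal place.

33.2

Flow: 67 L/min ÷ 60 = 1.1167 L/s.
New flow: 39 L/min ÷ 60 = 0.65 L/s.
PIP = Vt/C + R·V̇ + PEEP (constant-flow equation of motion).
Only the resistive term changes: ΔPIP = R × ΔV̇ = 18.8 × (0.65 − 1.1167) = 18.8 × -0.4667 = -8.774 cmH2O.
Original PIP = 535/29.7 + 18.8×1.1167 + 3 = 42.007 cmH2O; new PIP = 42.007 + (-8.774) = 33.233 cmH2O.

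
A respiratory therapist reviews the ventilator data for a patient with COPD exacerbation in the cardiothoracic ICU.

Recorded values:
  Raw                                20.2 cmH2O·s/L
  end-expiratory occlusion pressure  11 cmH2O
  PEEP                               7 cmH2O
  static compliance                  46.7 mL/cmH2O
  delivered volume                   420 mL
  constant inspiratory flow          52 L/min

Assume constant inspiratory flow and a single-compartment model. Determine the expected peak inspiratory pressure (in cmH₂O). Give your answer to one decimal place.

37.5

Flow: 52 L/min ÷ 60 = 0.8667 L/s.
Total PEEP = 11 cmH2O (set 7 + intrinsic 4); this is the baseline alveolar pressure.
Equation of motion (constant flow): PIP = Vt/C + R·V̇ + PEEP.
PIP = 420/46.7 + 20.2×0.8667 + 11 = 8.994 + 17.507 + 11 = 37.501 cmH2O.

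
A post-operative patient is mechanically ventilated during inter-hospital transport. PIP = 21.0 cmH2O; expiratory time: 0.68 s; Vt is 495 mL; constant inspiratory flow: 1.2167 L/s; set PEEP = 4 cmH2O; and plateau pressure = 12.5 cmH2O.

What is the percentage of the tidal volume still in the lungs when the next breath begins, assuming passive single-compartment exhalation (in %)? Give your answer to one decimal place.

18.8

R = (PIP − Pplat)/V̇ = (21.0 − 12.5) / 1.2167 = 8.5/1.2167 = 6.986 cmH2O·s/L.
C = Vt/(Pplat − PEEP) = 495.0 / (12.5 − 4) = 495.0/8.5 = 58.235 mL/cmH2O.
τ = R × C = 6.986 × 0.05824 L/cmH2O = 0.4069 s.
Fraction remaining at end-expiration = e^(−Te/τ) = e^(−0.68/0.4069) = 0.188 → 18.8%.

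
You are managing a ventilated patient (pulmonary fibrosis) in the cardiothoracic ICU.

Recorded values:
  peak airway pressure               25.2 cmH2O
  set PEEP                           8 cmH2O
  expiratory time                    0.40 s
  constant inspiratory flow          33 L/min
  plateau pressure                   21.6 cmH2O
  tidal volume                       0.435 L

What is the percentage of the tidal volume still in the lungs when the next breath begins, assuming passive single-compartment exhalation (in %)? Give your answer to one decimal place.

Flow: 33 L/min ÷ 60 = 0.55 L/s.
R = (PIP − Pplat)/V̇ = (25.2 − 21.6) / 0.55 = 3.6/0.55 = 6.545 cmH2O·s/L.
C = Vt/(Pplat − PEEP) = 435.0 / (21.6 − 8) = 435.0/13.6 = 31.985 mL/cmH2O.
τ = R × C = 6.545 × 0.03199 L/cmH2O = 0.2094 s.
Fraction remaining at end-expiration = e^(−Te/τ) = e^(−0.40/0.2094) = 0.148 → 14.8%.

14.8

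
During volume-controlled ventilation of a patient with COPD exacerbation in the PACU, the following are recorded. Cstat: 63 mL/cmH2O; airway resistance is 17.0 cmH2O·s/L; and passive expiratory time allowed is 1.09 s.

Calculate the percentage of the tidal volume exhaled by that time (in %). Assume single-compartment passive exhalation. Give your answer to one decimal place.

63.9

τ = R × C = 17.0 × 63 mL/cmH2O = 17.0 × 0.063 L/cmH2O = 1.071 s.
Passive exhalation: V(t)/V₀ = e^(−t/τ) = e^(−1.09/1.071) = 0.3614.
Fraction exhaled = 1 − 0.3614 = 0.6386 → 63.86%.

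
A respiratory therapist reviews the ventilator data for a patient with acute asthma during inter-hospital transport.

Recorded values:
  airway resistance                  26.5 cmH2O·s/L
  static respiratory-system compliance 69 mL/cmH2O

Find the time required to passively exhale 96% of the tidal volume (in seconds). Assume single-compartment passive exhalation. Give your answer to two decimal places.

τ = R × C = 26.5 × 69 mL/cmH2O = 26.5 × 0.069 L/cmH2O = 1.829 s.
Exhaled fraction f = 1 − e^(−t/τ) → t = −τ·ln(1 − f) = −1.829·ln(0.04) = 5.887 s.

5.89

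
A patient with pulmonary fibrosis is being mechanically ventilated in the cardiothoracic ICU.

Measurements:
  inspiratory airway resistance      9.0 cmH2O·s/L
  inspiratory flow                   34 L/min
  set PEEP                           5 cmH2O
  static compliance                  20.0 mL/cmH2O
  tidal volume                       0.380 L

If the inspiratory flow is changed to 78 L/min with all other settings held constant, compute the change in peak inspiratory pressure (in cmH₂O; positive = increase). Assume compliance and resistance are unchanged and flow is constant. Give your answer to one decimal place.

Flow: 34 L/min ÷ 60 = 0.5667 L/s.
New flow: 78 L/min ÷ 60 = 1.3 L/s.
PIP = Vt/C + R·V̇ + PEEP (constant-flow equation of motion).
Only the resistive term changes: ΔPIP = R × ΔV̇ = 9.0 × (1.3 − 0.5667) = 9.0 × 0.7333 = 6.6 cmH2O.

6.6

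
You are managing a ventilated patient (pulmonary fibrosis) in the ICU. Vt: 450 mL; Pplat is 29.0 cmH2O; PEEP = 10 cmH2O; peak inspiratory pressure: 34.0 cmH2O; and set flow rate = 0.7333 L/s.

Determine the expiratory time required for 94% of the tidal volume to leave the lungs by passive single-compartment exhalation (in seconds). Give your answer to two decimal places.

R = (PIP − Pplat)/V̇ = (34.0 − 29.0) / 0.7333 = 5.0/0.7333 = 6.818 cmH2O·s/L.
C = Vt/(Pplat − PEEP) = 450.0 / (29.0 − 10) = 450.0/19.0 = 23.684 mL/cmH2O.
τ = R × C = 6.818 × 0.02368 L/cmH2O = 0.1615 s.
t = −τ·ln(1 − 0.94) = −0.1615·ln(0.06) = 0.4544 s.

0.45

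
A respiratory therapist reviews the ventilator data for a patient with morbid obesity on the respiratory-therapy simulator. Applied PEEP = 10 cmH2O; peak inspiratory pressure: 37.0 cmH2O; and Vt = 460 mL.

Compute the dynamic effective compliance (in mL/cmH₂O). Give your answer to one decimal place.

17.0

Dynamic compliance = Vt / (PIP − PEEP) = 460 / (37.0 − 10) = 460 / 27.0 = 17.037 mL/cmH2O.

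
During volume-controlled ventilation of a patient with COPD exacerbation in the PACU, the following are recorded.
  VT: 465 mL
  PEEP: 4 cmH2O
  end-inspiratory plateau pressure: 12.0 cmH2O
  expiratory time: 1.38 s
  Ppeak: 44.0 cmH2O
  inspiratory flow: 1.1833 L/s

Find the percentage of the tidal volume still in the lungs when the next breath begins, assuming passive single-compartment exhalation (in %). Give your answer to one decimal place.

41.6

R = (PIP − Pplat)/V̇ = (44.0 − 12.0) / 1.1833 = 32.0/1.1833 = 27.043 cmH2O·s/L.
C = Vt/(Pplat − PEEP) = 465.0 / (12.0 − 4) = 465.0/8.0 = 58.125 mL/cmH2O.
τ = R × C = 27.043 × 0.05813 L/cmH2O = 1.572 s.
Fraction remaining at end-expiration = e^(−Te/τ) = e^(−1.38/1.572) = 0.4157 → 41.57%.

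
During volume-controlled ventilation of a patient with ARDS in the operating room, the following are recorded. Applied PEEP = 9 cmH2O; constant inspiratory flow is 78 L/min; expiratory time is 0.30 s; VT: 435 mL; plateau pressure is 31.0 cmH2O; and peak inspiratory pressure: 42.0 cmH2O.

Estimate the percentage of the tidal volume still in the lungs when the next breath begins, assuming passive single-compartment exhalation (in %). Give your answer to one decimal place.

16.6

Flow: 78 L/min ÷ 60 = 1.3 L/s.
R = (PIP − Pplat)/V̇ = (42.0 − 31.0) / 1.3 = 11.0/1.3 = 8.462 cmH2O·s/L.
C = Vt/(Pplat − PEEP) = 435.0 / (31.0 − 9) = 435.0/22.0 = 19.773 mL/cmH2O.
τ = R × C = 8.462 × 0.01977 L/cmH2O = 0.1673 s.
Fraction remaining at end-expiration = e^(−Te/τ) = e^(−0.30/0.1673) = 0.1664 → 16.64%.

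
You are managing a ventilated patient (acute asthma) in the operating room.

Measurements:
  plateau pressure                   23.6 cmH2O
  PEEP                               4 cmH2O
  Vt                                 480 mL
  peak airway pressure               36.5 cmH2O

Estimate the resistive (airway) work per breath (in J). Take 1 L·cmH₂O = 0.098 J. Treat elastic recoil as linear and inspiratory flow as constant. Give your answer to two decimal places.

0.61

With constant inspiratory flow the resistive pressure is constant at PIP − Pplat = 36.5 − 23.6 = 12.9 cmH2O, so resistive work = 12.9 × 0.480 = 6.192 L·cmH2O.
× 0.098 J/(L·cmH2O) → 0.6068 J.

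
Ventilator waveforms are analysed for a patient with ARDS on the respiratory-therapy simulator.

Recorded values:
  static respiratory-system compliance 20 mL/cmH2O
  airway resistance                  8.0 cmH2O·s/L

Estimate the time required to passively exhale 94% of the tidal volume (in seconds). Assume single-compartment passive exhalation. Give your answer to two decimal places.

0.45

τ = R × C = 8.0 × 20 mL/cmH2O = 8.0 × 0.020 L/cmH2O = 0.16 s.
Exhaled fraction f = 1 − e^(−t/τ) → t = −τ·ln(1 − f) = −0.16·ln(0.06) = 0.4501 s.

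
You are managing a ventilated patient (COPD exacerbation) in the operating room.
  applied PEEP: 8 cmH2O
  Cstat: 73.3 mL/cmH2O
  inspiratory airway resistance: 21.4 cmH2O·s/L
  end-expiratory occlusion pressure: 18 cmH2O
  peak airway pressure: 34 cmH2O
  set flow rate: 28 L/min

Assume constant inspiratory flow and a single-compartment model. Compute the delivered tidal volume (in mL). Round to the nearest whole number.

Flow: 28 L/min ÷ 60 = 0.4667 L/s.
Total PEEP = 18 cmH2O (set 8 + intrinsic 10); this is the baseline alveolar pressure.
Equation of motion (constant flow): PIP = Vt/C + R·V̇ + PEEP.
Vt/C = PIP − R·V̇ − PEEP = 34 − 9.987 − 18 = 6.013 cmH2O.
Vt = C × 6.013 = 73.3 × 6.013 = 440.75 mL.

441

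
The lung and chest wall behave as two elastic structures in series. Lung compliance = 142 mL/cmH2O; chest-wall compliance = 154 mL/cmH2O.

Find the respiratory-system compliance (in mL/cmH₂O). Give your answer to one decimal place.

73.9

Lung and chest wall are elastances in series: 1/Crs = 1/CL + 1/Ccw.
1/Crs = 1/142 + 1/154 = 0.01354.
Crs = 73.855 mL/cmH2O.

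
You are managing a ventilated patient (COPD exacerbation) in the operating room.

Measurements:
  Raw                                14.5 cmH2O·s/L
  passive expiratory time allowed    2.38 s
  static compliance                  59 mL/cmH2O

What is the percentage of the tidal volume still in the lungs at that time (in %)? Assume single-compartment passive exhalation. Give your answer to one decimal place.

6.2

τ = R × C = 14.5 × 59 mL/cmH2O = 14.5 × 0.059 L/cmH2O = 0.8555 s.
Passive exhalation: V(t)/V₀ = e^(−t/τ) = e^(−2.38/0.8555) = 0.06191.
Fraction remaining = 0.06191 → 6.191%.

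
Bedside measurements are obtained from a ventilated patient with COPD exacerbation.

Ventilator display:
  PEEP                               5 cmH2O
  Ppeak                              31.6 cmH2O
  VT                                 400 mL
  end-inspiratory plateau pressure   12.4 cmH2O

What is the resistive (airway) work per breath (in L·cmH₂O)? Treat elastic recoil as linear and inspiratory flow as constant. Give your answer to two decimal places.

7.68

With constant inspiratory flow the resistive pressure is constant at PIP − Pplat = 31.6 − 12.4 = 19.2 cmH2O, so resistive work = 19.2 × 0.400 = 7.68 L·cmH2O.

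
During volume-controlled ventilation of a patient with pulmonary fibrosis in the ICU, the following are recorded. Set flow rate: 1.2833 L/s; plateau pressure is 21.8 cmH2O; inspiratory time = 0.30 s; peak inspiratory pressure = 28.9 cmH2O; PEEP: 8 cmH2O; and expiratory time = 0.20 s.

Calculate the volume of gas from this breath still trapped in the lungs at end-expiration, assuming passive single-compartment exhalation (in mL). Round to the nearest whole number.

Vt = flow × Ti = 1.2833 L/s × 0.30 s × 1000 mL/L = 384.99 mL.
R = (PIP − Pplat)/V̇ = (28.9 − 21.8) / 1.2833 = 7.1/1.2833 = 5.533 cmH2O·s/L.
C = Vt/(Pplat − PEEP) = 384.99 / (21.8 − 8) = 384.99/13.8 = 27.898 mL/cmH2O.
τ = R × C = 5.533 × 0.0279 L/cmH2O = 0.1544 s.
Fraction remaining = e^(−Te/τ) = e^(−0.20/0.1544) = 0.2738.
Trapped volume = 384.99 × 0.2738 = 105.41 mL.

105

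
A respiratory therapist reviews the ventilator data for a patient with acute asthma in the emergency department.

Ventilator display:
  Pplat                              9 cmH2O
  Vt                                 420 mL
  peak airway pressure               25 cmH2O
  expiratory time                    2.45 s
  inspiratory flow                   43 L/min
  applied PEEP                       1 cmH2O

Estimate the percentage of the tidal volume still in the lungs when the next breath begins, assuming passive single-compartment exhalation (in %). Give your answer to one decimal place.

12.4

Flow: 43 L/min ÷ 60 = 0.7167 L/s.
R = (PIP − Pplat)/V̇ = (25 − 9) / 0.7167 = 16.0/0.7167 = 22.325 cmH2O·s/L.
C = Vt/(Pplat − PEEP) = 420.0 / (9 − 1) = 420.0/8.0 = 52.5 mL/cmH2O.
τ = R × C = 22.325 × 0.0525 L/cmH2O = 1.172 s.
Fraction remaining at end-expiration = e^(−Te/τ) = e^(−2.45/1.172) = 0.1236 → 12.36%.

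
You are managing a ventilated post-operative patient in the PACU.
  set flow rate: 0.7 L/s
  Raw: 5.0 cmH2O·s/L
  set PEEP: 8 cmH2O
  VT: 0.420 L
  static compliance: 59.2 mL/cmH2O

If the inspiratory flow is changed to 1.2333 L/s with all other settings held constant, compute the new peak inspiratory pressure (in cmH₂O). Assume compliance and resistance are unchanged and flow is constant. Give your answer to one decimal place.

21.3

PIP = Vt/C + R·V̇ + PEEP (constant-flow equation of motion).
Only the resistive term changes: ΔPIP = R × ΔV̇ = 5.0 × (1.2333 − 0.7) = 5.0 × 0.5333 = 2.667 cmH2O.
Original PIP = 420/59.2 + 5.0×0.7 + 8 = 18.595 cmH2O; new PIP = 18.595 + (2.667) = 21.262 cmH2O.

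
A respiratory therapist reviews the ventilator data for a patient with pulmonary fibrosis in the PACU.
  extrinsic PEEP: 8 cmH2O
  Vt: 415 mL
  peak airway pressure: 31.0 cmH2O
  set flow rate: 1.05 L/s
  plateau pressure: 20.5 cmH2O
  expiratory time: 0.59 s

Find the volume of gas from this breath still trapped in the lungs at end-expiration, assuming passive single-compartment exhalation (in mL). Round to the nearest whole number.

70

R = (PIP − Pplat)/V̇ = (31.0 − 20.5) / 1.05 = 10.5/1.05 = 10.0 cmH2O·s/L.
C = Vt/(Pplat − PEEP) = 415.0 / (20.5 − 8) = 415.0/12.5 = 33.2 mL/cmH2O.
τ = R × C = 10.0 × 0.0332 L/cmH2O = 0.332 s.
Fraction remaining = e^(−Te/τ) = e^(−0.59/0.332) = 0.1691.
Trapped volume = 415.0 × 0.1691 = 70.177 mL.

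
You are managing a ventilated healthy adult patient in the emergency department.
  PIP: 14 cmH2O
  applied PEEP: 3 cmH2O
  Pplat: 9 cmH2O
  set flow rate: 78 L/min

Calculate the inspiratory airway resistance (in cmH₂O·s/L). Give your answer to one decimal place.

Flow: 78 L/min ÷ 60 = 1.3 L/s.
Raw = (PIP − Pplat) / flow = (14 − 9) / 1.3 = 5.0 / 1.3 = 3.846 cmH2O·s/L.

3.8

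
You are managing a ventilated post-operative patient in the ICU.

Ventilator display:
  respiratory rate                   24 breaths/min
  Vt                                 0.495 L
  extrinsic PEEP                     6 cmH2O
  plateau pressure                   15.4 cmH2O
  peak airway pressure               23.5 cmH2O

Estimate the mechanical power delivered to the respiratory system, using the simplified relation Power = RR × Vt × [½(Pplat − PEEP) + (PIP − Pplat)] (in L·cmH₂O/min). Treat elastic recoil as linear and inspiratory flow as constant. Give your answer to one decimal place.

Per-breath work = Vt × [½(Pplat−PEEP) + (PIP−Pplat)] = 0.495 × [0.5×9.4 + 8.1] = 0.495 × 12.8 = 6.336 L·cmH2O.
Power = 24 × 6.336 = 152.06 L·cmH2O/min.

152.1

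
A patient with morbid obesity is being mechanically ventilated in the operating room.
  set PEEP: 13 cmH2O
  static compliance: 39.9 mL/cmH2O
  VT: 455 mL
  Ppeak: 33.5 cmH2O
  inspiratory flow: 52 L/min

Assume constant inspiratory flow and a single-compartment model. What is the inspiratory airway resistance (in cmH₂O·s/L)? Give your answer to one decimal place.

Flow: 52 L/min ÷ 60 = 0.8667 L/s.
Equation of motion (constant flow): PIP = Vt/C + R·V̇ + PEEP.
R·V̇ = PIP − Vt/C − PEEP = 33.5 − 455/39.9 − 13 = 33.5 − 11.404 − 13 = 9.096 cmH2O.
R = 9.096 / 0.8667 = 10.495 cmH2O·s/L.

10.5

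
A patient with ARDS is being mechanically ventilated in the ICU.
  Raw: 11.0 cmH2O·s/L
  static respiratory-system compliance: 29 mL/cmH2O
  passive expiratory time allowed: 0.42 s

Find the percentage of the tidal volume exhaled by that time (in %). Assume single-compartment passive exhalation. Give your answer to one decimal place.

τ = R × C = 11.0 × 29 mL/cmH2O = 11.0 × 0.029 L/cmH2O = 0.319 s.
Passive exhalation: V(t)/V₀ = e^(−t/τ) = e^(−0.42/0.319) = 0.268.
Fraction exhaled = 1 − 0.268 = 0.732 → 73.2%.

73.2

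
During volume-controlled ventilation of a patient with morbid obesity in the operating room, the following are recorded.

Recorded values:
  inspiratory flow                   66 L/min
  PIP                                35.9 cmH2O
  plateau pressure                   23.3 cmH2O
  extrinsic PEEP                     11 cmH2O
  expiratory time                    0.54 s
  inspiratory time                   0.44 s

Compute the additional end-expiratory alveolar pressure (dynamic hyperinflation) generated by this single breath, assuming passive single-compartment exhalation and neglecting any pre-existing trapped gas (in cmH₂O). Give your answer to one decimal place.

3.7

Flow: 66 L/min ÷ 60 = 1.1 L/s.
Vt = flow × Ti = 1.1 L/s × 0.44 s × 1000 mL/L = 484.0 mL.
R = (PIP − Pplat)/V̇ = (35.9 − 23.3) / 1.1 = 12.6/1.1 = 11.455 cmH2O·s/L.
C = Vt/(Pplat − PEEP) = 484.0 / (23.3 − 11) = 484.0/12.3 = 39.35 mL/cmH2O.
τ = R × C = 11.455 × 0.03935 L/cmH2O = 0.4508 s.
Fraction remaining = e^(−Te/τ) = e^(−0.54/0.4508) = 0.3018; trapped volume = 484.0 × 0.3018 = 146.07 mL.
Additional alveolar pressure from trapping ≈ V_trapped / C = 146.07 / 39.35 = 3.712 cmH2O.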